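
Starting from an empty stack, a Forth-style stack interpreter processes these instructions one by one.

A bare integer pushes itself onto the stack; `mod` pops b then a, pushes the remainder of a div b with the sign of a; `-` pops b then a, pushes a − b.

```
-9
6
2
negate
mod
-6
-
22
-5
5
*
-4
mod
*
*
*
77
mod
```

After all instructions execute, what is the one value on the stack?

33

-9     -> [-9]
6      -> [-9, 6]
2      -> [-9, 6, 2]
negate -> [-9, 6, -2]
mod    -> [-9, 0]
-6     -> [-9, 0, -6]
-      -> [-9, 6]
22     -> [-9, 6, 22]
-5     -> [-9, 6, 22, -5]
5      -> [-9, 6, 22, -5, 5]
*      -> [-9, 6, 22, -25]
-4     -> [-9, 6, 22, -25, -4]
mod    -> [-9, 6, 22, -1]
*      -> [-9, 6, -22]
*      -> [-9, -132]
*      -> [1188]
77     -> [1188, 77]
mod    -> [33]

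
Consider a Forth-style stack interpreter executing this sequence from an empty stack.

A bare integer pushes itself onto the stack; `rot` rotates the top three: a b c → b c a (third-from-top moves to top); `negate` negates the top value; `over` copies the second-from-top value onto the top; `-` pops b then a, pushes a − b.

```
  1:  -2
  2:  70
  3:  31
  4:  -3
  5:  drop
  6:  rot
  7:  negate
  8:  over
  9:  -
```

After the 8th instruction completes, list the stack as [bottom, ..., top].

-2      [-2]
70      [-2, 70]
31      [-2, 70, 31]
-3      [-2, 70, 31, -3]
drop    [-2, 70, 31]
rot     [70, 31, -2]
negate  [70, 31, 2]
over    [70, 31, 2, 31]

[70, 31, 2, 31]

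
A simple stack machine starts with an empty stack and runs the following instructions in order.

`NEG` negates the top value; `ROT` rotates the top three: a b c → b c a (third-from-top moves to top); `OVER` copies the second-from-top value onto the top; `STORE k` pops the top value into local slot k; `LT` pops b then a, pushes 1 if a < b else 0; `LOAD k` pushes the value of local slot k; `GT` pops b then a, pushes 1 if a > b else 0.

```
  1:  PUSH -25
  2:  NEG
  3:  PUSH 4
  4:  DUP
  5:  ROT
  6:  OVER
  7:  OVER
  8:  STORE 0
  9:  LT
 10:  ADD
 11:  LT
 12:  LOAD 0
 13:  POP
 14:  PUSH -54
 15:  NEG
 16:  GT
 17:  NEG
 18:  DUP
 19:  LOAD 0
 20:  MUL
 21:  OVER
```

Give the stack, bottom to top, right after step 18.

PUSH -25 : -25
NEG      : 25
PUSH 4   : 25 4
DUP      : 25 4 4
ROT      : 4 4 25
OVER     : 4 4 25 4
OVER     : 4 4 25 4 25
STORE 0  : 4 4 25 4
LT       : 4 4 0
ADD      : 4 4
LT       : 0
LOAD 0   : 0 25
POP      : 0
PUSH -54 : 0 -54
NEG      : 0 54
GT       : 0
NEG      : 0
DUP      : 0 0

[0, 0]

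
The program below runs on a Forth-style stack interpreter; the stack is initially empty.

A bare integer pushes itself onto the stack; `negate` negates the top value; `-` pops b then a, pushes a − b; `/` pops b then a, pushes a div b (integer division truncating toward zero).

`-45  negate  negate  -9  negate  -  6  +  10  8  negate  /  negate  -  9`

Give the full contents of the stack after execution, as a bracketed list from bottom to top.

[-49, 9]

-45    → [-45]
negate → [45]
negate → [-45]
-9     → [-45, -9]
negate → [-45, 9]
-      → [-54]
6      → [-54, 6]
+      → [-48]
10     → [-48, 10]
8      → [-48, 10, 8]
negate → [-48, 10, -8]
/      → [-48, -1]
negate → [-48, 1]
-      → [-49]
9      → [-49, 9]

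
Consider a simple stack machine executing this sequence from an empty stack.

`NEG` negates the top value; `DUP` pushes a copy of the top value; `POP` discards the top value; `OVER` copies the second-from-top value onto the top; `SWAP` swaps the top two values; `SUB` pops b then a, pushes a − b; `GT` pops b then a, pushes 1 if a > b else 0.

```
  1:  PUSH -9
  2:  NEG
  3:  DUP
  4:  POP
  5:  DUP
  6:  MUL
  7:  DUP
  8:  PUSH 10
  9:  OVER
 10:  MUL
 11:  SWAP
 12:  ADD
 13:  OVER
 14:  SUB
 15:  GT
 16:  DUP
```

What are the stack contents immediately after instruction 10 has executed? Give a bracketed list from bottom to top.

PUSH -9 -> [-9]
NEG     -> [9]
DUP     -> [9, 9]
POP     -> [9]
DUP     -> [9, 9]
MUL     -> [81]
DUP     -> [81, 81]
PUSH 10 -> [81, 81, 10]
OVER    -> [81, 81, 10, 81]
MUL     -> [81, 81, 810]

[81, 81, 810]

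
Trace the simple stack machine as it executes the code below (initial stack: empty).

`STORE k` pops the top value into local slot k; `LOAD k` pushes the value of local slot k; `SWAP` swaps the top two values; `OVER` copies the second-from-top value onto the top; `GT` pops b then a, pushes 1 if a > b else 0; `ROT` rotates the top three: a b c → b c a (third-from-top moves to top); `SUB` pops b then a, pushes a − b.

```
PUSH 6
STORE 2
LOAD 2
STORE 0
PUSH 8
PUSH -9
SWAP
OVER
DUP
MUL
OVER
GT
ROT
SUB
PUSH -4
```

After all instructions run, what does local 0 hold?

6

PUSH 6  -> [6]
STORE 2 -> []
LOAD 2  -> [6]
STORE 0 -> []
PUSH 8  -> [8]
PUSH -9 -> [8, -9]
SWAP    -> [-9, 8]
OVER    -> [-9, 8, -9]
DUP     -> [-9, 8, -9, -9]
MUL     -> [-9, 8, 81]
OVER    -> [-9, 8, 81, 8]
GT      -> [-9, 8, 1]
ROT     -> [8, 1, -9]
SUB     -> [8, 10]
PUSH -4 -> [8, 10, -4]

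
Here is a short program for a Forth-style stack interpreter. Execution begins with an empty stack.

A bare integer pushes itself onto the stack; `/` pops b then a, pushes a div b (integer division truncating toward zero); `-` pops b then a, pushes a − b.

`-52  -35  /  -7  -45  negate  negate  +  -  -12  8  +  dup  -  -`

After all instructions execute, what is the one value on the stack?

-52     [-52]
-35     [-52, -35]
/       [1]
-7      [1, -7]
-45     [1, -7, -45]
negate  [1, -7, 45]
negate  [1, -7, -45]
+       [1, -52]
-       [53]
-12     [53, -12]
8       [53, -12, 8]
+       [53, -4]
dup     [53, -4, -4]
-       [53, 0]
-       [53]

53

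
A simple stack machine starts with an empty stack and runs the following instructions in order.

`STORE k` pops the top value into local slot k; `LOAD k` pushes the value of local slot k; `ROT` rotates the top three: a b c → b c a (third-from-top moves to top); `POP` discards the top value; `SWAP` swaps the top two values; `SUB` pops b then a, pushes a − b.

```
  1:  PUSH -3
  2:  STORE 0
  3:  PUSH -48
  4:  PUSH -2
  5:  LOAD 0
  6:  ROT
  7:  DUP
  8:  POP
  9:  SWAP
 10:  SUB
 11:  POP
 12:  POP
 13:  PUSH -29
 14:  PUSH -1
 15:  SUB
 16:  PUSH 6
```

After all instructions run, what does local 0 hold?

PUSH -3  → -3
STORE 0  → (empty)
PUSH -48 → -48
PUSH -2  → -48 -2
LOAD 0   → -48 -2 -3
ROT      → -2 -3 -48
DUP      → -2 -3 -48 -48
POP      → -2 -3 -48
SWAP     → -2 -48 -3
SUB      → -2 -45
POP      → -2
POP      → (empty)
PUSH -29 → -29
PUSH -1  → -29 -1
SUB      → -28
PUSH 6   → -28 6

-3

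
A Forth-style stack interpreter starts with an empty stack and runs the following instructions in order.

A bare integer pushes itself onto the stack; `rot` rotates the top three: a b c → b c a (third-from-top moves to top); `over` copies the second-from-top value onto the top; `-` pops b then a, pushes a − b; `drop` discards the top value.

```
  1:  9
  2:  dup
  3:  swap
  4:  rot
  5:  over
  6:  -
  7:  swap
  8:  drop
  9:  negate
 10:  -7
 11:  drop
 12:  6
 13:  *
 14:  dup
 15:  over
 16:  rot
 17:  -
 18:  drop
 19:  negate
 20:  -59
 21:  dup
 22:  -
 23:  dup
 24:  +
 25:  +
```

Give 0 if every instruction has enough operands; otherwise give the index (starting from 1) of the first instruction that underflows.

9    -> 9
dup  -> 9 9
swap -> 9 9
rot  — needs 3 operands, stack has 2 → underflow

4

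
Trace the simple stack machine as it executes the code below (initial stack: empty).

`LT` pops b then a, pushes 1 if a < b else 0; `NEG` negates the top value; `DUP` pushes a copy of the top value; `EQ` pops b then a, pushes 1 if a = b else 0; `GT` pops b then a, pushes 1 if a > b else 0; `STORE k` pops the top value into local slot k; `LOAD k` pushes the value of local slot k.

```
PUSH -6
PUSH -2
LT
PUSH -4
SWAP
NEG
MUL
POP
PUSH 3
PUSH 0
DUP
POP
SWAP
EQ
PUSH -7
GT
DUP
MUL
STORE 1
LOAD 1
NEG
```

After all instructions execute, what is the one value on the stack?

-1

PUSH -6  -6
PUSH -2  -6 -2
LT       1
PUSH -4  1 -4
SWAP     -4 1
NEG      -4 -1
MUL      4
POP      (empty)
PUSH 3   3
PUSH 0   3 0
DUP      3 0 0
POP      3 0
SWAP     0 3
EQ       0
PUSH -7  0 -7
GT       1
DUP      1 1
MUL      1
STORE 1  (empty)
LOAD 1   1
NEG      -1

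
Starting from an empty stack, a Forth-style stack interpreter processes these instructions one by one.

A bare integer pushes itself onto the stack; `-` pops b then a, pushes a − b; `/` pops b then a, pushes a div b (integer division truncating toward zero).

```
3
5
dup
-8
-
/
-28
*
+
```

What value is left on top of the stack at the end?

3

3   -> [3]
5   -> [3, 5]
dup -> [3, 5, 5]
-8  -> [3, 5, 5, -8]
-   -> [3, 5, 13]
/   -> [3, 0]
-28 -> [3, 0, -28]
*   -> [3, 0]
+   -> [3]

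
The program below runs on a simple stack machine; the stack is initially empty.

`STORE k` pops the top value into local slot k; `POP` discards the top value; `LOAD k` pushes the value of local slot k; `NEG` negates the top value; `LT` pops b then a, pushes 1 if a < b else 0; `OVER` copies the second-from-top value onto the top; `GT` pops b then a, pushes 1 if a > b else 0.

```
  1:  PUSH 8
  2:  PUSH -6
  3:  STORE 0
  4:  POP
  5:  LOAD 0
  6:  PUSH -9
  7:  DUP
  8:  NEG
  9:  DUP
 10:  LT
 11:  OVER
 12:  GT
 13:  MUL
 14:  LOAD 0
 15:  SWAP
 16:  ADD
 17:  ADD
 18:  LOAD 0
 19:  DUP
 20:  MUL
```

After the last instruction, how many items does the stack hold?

PUSH 8   [8]
PUSH -6  [8, -6]
STORE 0  [8]
POP      []
LOAD 0   [-6]
PUSH -9  [-6, -9]
DUP      [-6, -9, -9]
NEG      [-6, -9, 9]
DUP      [-6, -9, 9, 9]
LT       [-6, -9, 0]
OVER     [-6, -9, 0, -9]
GT       [-6, -9, 1]
MUL      [-6, -9]
LOAD 0   [-6, -9, -6]
SWAP     [-6, -6, -9]
ADD      [-6, -15]
ADD      [-21]
LOAD 0   [-21, -6]
DUP      [-21, -6, -6]
MUL      [-21, 36]

2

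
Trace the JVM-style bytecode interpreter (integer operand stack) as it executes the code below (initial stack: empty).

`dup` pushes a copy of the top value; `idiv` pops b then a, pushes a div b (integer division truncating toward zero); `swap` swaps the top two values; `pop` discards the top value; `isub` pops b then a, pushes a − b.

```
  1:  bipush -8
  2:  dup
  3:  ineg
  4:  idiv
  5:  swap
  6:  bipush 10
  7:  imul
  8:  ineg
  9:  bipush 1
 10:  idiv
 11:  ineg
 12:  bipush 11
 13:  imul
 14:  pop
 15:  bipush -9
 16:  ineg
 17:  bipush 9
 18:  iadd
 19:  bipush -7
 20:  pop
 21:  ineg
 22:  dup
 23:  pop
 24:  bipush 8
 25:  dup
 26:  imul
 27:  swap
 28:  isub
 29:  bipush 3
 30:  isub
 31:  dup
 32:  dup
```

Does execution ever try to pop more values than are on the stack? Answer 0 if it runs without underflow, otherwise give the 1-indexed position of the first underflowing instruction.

bipush -8 → -8
dup       → -8 -8
ineg      → -8 8
idiv      → -1
swap  — needs 2 operands, stack has 1 → underflow

5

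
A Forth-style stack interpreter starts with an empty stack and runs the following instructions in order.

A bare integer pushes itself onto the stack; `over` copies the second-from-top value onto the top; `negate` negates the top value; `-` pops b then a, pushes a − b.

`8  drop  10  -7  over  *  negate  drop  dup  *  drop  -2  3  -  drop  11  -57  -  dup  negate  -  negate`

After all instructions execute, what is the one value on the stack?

-136

8       [8]
drop    []
10      [10]
-7      [10, -7]
over    [10, -7, 10]
*       [10, -70]
negate  [10, 70]
drop    [10]
dup     [10, 10]
*       [100]
drop    []
-2      [-2]
3       [-2, 3]
-       [-5]
drop    []
11      [11]
-57     [11, -57]
-       [68]
dup     [68, 68]
negate  [68, -68]
-       [136]
negate  [-136]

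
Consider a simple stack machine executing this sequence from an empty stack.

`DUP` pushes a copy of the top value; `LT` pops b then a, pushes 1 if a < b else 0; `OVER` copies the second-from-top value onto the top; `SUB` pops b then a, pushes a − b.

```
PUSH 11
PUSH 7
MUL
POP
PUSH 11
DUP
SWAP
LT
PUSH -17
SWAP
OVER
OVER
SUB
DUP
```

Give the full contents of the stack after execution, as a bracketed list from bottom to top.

PUSH 11   11
PUSH 7    11 7
MUL       77
POP       (empty)
PUSH 11   11
DUP       11 11
SWAP      11 11
LT        0
PUSH -17  0 -17
SWAP      -17 0
OVER      -17 0 -17
OVER      -17 0 -17 0
SUB       -17 0 -17
DUP       -17 0 -17 -17

[-17, 0, -17, -17]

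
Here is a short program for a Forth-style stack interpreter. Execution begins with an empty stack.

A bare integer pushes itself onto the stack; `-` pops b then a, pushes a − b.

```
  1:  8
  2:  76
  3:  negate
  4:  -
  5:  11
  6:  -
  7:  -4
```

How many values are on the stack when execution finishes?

8      -> [8]
76     -> [8, 76]
negate -> [8, -76]
-      -> [84]
11     -> [84, 11]
-      -> [73]
-4     -> [73, -4]

2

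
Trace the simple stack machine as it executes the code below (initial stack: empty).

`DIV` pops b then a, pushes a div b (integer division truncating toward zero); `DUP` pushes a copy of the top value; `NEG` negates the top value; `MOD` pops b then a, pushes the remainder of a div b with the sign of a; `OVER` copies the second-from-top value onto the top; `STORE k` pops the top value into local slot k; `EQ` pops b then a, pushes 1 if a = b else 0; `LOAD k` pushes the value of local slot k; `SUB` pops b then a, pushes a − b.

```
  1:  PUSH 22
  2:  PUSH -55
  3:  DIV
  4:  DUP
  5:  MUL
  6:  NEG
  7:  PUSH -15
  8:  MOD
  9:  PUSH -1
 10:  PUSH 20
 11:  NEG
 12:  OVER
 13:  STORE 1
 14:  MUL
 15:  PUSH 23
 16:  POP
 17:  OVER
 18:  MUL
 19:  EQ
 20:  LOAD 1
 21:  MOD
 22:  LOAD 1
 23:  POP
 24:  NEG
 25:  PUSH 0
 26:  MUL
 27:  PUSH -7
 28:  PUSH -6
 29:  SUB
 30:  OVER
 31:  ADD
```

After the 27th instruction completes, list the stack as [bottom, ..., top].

PUSH 22  -> [22]
PUSH -55 -> [22, -55]
DIV      -> [0]
DUP      -> [0, 0]
MUL      -> [0]
NEG      -> [0]
PUSH -15 -> [0, -15]
MOD      -> [0]
PUSH -1  -> [0, -1]
PUSH 20  -> [0, -1, 20]
NEG      -> [0, -1, -20]
OVER     -> [0, -1, -20, -1]
STORE 1  -> [0, -1, -20]
MUL      -> [0, 20]
PUSH 23  -> [0, 20, 23]
POP      -> [0, 20]
OVER     -> [0, 20, 0]
MUL      -> [0, 0]
EQ       -> [1]
LOAD 1   -> [1, -1]
MOD      -> [0]
LOAD 1   -> [0, -1]
POP      -> [0]
NEG      -> [0]
PUSH 0   -> [0, 0]
MUL      -> [0]
PUSH -7  -> [0, -7]

[0, -7]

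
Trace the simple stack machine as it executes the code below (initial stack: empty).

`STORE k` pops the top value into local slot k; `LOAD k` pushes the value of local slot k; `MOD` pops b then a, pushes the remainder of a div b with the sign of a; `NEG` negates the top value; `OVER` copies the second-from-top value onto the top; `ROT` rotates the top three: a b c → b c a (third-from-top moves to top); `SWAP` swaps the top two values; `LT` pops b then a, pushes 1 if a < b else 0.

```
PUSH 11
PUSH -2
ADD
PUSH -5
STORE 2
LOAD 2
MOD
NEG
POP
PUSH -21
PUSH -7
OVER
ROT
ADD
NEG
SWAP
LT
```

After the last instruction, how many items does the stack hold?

1

PUSH 11  -> [11]
PUSH -2  -> [11, -2]
ADD      -> [9]
PUSH -5  -> [9, -5]
STORE 2  -> [9]
LOAD 2   -> [9, -5]
MOD      -> [4]
NEG      -> [-4]
POP      -> []
PUSH -21 -> [-21]
PUSH -7  -> [-21, -7]
OVER     -> [-21, -7, -21]
ROT      -> [-7, -21, -21]
ADD      -> [-7, -42]
NEG      -> [-7, 42]
SWAP     -> [42, -7]
LT       -> [0]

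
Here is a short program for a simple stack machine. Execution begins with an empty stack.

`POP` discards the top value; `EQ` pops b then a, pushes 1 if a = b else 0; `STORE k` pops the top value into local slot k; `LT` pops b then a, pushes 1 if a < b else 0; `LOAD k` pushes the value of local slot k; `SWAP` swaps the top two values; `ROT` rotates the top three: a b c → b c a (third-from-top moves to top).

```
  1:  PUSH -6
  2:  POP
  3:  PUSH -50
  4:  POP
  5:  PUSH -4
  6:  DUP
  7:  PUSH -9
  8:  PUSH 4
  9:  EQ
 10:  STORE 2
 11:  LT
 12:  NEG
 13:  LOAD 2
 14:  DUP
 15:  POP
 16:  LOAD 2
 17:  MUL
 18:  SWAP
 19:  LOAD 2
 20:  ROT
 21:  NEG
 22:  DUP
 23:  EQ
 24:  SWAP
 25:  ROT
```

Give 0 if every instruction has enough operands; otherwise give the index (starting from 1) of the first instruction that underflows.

0

PUSH -6   -6
POP       (empty)
PUSH -50  -50
POP       (empty)
PUSH -4   -4
DUP       -4 -4
PUSH -9   -4 -4 -9
PUSH 4    -4 -4 -9 4
EQ        -4 -4 0
STORE 2   -4 -4
LT        0
NEG       0
LOAD 2    0 0
DUP       0 0 0
POP       0 0
LOAD 2    0 0 0
MUL       0 0
SWAP      0 0
LOAD 2    0 0 0
ROT       0 0 0
NEG       0 0 0
DUP       0 0 0 0
EQ        0 0 1
SWAP      0 1 0
ROT       1 0 0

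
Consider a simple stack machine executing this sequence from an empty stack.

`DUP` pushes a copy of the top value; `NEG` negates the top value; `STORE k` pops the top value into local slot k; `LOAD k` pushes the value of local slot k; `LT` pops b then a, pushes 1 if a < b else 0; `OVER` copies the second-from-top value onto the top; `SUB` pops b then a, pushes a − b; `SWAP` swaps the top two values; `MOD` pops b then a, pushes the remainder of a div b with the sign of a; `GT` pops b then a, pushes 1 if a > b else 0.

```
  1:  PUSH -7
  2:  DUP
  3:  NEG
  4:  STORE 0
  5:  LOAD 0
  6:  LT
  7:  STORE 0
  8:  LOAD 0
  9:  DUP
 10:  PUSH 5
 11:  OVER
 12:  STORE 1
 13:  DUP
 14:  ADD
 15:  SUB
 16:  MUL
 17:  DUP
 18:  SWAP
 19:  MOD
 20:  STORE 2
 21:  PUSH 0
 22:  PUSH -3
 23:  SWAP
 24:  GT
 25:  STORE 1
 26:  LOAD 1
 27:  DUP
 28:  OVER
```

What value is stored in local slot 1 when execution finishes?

PUSH -7 → -7
DUP     → -7 -7
NEG     → -7 7
STORE 0 → -7
LOAD 0  → -7 7
LT      → 1
STORE 0 → (empty)
LOAD 0  → 1
DUP     → 1 1
PUSH 5  → 1 1 5
OVER    → 1 1 5 1
STORE 1 → 1 1 5
DUP     → 1 1 5 5
ADD     → 1 1 10
SUB     → 1 -9
MUL     → -9
DUP     → -9 -9
SWAP    → -9 -9
MOD     → 0
STORE 2 → (empty)
PUSH 0  → 0
PUSH -3 → 0 -3
SWAP    → -3 0
GT      → 0
STORE 1 → (empty)
LOAD 1  → 0
DUP     → 0 0
OVER    → 0 0 0

0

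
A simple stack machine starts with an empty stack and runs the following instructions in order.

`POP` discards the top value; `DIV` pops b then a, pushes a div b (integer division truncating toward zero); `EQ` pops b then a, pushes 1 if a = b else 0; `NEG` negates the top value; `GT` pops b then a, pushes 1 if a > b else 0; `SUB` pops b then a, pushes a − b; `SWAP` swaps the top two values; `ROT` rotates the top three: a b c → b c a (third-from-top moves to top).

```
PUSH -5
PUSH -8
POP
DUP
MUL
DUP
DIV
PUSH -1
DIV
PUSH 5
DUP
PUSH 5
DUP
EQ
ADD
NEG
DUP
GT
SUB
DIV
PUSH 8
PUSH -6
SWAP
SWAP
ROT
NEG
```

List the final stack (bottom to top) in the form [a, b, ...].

PUSH -5 → [-5]
PUSH -8 → [-5, -8]
POP     → [-5]
DUP     → [-5, -5]
MUL     → [25]
DUP     → [25, 25]
DIV     → [1]
PUSH -1 → [1, -1]
DIV     → [-1]
PUSH 5  → [-1, 5]
DUP     → [-1, 5, 5]
PUSH 5  → [-1, 5, 5, 5]
DUP     → [-1, 5, 5, 5, 5]
EQ      → [-1, 5, 5, 1]
ADD     → [-1, 5, 6]
NEG     → [-1, 5, -6]
DUP     → [-1, 5, -6, -6]
GT      → [-1, 5, 0]
SUB     → [-1, 5]
DIV     → [0]
PUSH 8  → [0, 8]
PUSH -6 → [0, 8, -6]
SWAP    → [0, -6, 8]
SWAP    → [0, 8, -6]
ROT     → [8, -6, 0]
NEG     → [8, -6, 0]

[8, -6, 0]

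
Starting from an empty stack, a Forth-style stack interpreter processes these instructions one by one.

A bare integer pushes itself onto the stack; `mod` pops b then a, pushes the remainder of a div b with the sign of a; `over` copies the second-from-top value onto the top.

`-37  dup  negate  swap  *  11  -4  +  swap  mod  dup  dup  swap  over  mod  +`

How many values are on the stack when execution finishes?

2

-37    : -37
dup    : -37 -37
negate : -37 37
swap   : 37 -37
*      : -1369
11     : -1369 11
-4     : -1369 11 -4
+      : -1369 7
swap   : 7 -1369
mod    : 7
dup    : 7 7
dup    : 7 7 7
swap   : 7 7 7
over   : 7 7 7 7
mod    : 7 7 0
+      : 7 7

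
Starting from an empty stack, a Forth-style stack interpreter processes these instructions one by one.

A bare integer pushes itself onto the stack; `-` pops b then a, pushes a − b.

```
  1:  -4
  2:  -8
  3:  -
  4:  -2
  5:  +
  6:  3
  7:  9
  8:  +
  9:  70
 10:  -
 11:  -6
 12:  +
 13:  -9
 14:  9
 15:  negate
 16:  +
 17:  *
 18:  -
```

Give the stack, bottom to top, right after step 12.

[2, -64]

-4  [-4]
-8  [-4, -8]
-   [4]
-2  [4, -2]
+   [2]
3   [2, 3]
9   [2, 3, 9]
+   [2, 12]
70  [2, 12, 70]
-   [2, -58]
-6  [2, -58, -6]
+   [2, -64]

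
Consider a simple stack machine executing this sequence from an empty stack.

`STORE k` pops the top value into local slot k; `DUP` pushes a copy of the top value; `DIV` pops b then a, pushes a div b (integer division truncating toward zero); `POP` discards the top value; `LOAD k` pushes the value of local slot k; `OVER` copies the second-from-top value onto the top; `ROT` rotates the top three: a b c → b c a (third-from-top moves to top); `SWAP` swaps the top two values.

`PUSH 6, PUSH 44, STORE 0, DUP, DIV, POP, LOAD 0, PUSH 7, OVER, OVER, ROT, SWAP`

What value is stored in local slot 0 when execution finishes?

PUSH 6  -> [6]
PUSH 44 -> [6, 44]
STORE 0 -> [6]
DUP     -> [6, 6]
DIV     -> [1]
POP     -> []
LOAD 0  -> [44]
PUSH 7  -> [44, 7]
OVER    -> [44, 7, 44]
OVER    -> [44, 7, 44, 7]
ROT     -> [44, 44, 7, 7]
SWAP    -> [44, 44, 7, 7]

44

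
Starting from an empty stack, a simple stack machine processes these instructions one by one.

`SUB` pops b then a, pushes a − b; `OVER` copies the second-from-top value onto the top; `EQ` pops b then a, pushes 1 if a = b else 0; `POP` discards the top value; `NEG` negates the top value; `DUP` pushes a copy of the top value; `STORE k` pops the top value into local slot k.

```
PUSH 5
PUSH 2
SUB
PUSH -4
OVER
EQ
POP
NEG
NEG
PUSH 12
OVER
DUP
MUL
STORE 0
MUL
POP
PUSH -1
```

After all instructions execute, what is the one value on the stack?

PUSH 5  : 5
PUSH 2  : 5 2
SUB     : 3
PUSH -4 : 3 -4
OVER    : 3 -4 3
EQ      : 3 0
POP     : 3
NEG     : -3
NEG     : 3
PUSH 12 : 3 12
OVER    : 3 12 3
DUP     : 3 12 3 3
MUL     : 3 12 9
STORE 0 : 3 12
MUL     : 36
POP     : (empty)
PUSH -1 : -1

-1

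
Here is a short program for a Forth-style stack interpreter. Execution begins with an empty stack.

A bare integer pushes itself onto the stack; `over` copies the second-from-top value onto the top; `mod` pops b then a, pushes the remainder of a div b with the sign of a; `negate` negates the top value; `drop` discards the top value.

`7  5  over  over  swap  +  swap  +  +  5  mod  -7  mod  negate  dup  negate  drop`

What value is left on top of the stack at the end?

-4

7      → [7]
5      → [7, 5]
over   → [7, 5, 7]
over   → [7, 5, 7, 5]
swap   → [7, 5, 5, 7]
+      → [7, 5, 12]
swap   → [7, 12, 5]
+      → [7, 17]
+      → [24]
5      → [24, 5]
mod    → [4]
-7     → [4, -7]
mod    → [4]
negate → [-4]
dup    → [-4, -4]
negate → [-4, 4]
drop   → [-4]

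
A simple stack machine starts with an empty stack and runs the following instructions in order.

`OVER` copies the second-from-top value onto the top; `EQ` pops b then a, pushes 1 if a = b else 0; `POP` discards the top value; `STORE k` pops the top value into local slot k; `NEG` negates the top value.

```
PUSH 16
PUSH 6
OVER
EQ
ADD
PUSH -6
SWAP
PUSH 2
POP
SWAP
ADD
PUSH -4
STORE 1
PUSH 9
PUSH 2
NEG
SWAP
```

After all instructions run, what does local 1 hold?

PUSH 16 → [16]
PUSH 6  → [16, 6]
OVER    → [16, 6, 16]
EQ      → [16, 0]
ADD     → [16]
PUSH -6 → [16, -6]
SWAP    → [-6, 16]
PUSH 2  → [-6, 16, 2]
POP     → [-6, 16]
SWAP    → [16, -6]
ADD     → [10]
PUSH -4 → [10, -4]
STORE 1 → [10]
PUSH 9  → [10, 9]
PUSH 2  → [10, 9, 2]
NEG     → [10, 9, -2]
SWAP    → [10, -2, 9]

-4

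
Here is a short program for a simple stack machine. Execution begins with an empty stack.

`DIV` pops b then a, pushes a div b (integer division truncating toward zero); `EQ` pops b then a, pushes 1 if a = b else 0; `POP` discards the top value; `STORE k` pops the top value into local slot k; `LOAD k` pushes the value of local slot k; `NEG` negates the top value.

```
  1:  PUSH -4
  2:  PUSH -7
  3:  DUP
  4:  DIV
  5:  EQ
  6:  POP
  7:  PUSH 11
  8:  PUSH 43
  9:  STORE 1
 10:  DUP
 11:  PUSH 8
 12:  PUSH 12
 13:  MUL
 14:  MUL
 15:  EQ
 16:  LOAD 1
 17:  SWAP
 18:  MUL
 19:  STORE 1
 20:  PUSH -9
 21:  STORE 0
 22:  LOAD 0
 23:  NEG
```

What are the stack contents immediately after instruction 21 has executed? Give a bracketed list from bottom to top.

[]

PUSH -4 → [-4]
PUSH -7 → [-4, -7]
DUP     → [-4, -7, -7]
DIV     → [-4, 1]
EQ      → [0]
POP     → []
PUSH 11 → [11]
PUSH 43 → [11, 43]
STORE 1 → [11]
DUP     → [11, 11]
PUSH 8  → [11, 11, 8]
PUSH 12 → [11, 11, 8, 12]
MUL     → [11, 11, 96]
MUL     → [11, 1056]
EQ      → [0]
LOAD 1  → [0, 43]
SWAP    → [43, 0]
MUL     → [0]
STORE 1 → []
PUSH -9 → [-9]
STORE 0 → []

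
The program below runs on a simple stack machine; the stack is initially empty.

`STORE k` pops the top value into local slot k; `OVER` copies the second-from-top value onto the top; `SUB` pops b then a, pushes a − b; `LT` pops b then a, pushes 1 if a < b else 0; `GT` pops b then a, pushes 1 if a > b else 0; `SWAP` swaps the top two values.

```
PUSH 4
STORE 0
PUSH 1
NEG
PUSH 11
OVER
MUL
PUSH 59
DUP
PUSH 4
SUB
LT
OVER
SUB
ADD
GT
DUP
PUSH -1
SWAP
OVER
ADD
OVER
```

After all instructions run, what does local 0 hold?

PUSH 4   [4]
STORE 0  []
PUSH 1   [1]
NEG      [-1]
PUSH 11  [-1, 11]
OVER     [-1, 11, -1]
MUL      [-1, -11]
PUSH 59  [-1, -11, 59]
DUP      [-1, -11, 59, 59]
PUSH 4   [-1, -11, 59, 59, 4]
SUB      [-1, -11, 59, 55]
LT       [-1, -11, 0]
OVER     [-1, -11, 0, -11]
SUB      [-1, -11, 11]
ADD      [-1, 0]
GT       [0]
DUP      [0, 0]
PUSH -1  [0, 0, -1]
SWAP     [0, -1, 0]
OVER     [0, -1, 0, -1]
ADD      [0, -1, -1]
OVER     [0, -1, -1, -1]

4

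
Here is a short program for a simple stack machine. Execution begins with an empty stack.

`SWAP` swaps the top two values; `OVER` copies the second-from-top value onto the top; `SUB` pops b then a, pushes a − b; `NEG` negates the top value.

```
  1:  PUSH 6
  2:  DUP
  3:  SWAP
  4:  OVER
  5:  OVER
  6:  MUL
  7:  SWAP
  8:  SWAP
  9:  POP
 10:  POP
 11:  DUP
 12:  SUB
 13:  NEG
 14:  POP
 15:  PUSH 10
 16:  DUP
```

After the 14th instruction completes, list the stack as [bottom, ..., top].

PUSH 6 → [6]
DUP    → [6, 6]
SWAP   → [6, 6]
OVER   → [6, 6, 6]
OVER   → [6, 6, 6, 6]
MUL    → [6, 6, 36]
SWAP   → [6, 36, 6]
SWAP   → [6, 6, 36]
POP    → [6, 6]
POP    → [6]
DUP    → [6, 6]
SUB    → [0]
NEG    → [0]
POP    → []

[]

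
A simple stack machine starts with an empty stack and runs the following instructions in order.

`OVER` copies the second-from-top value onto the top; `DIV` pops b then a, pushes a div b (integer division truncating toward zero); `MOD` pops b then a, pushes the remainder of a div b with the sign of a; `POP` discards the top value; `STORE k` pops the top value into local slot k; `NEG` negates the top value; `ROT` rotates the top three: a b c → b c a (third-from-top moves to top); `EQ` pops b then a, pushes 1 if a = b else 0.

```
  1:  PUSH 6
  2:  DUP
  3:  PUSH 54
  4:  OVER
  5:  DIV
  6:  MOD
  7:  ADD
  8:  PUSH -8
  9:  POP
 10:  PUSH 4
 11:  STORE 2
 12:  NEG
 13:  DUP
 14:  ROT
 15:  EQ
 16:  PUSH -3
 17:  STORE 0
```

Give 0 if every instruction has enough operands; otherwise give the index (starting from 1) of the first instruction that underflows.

PUSH 6  → 6
DUP     → 6 6
PUSH 54 → 6 6 54
OVER    → 6 6 54 6
DIV     → 6 6 9
MOD     → 6 6
ADD     → 12
PUSH -8 → 12 -8
POP     → 12
PUSH 4  → 12 4
STORE 2 → 12
NEG     → -12
DUP     → -12 -12
ROT  — needs 3 operands, stack has 2 → underflow

14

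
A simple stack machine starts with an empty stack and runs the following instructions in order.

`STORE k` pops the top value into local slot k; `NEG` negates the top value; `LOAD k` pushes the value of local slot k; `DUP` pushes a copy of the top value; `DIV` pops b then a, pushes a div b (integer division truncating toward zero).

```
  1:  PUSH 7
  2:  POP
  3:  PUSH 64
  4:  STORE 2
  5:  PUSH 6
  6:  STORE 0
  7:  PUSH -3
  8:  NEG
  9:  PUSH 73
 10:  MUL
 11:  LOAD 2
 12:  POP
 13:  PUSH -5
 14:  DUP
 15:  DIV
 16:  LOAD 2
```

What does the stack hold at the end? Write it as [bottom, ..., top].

[219, 1, 64]

PUSH 7   7
POP      (empty)
PUSH 64  64
STORE 2  (empty)
PUSH 6   6
STORE 0  (empty)
PUSH -3  -3
NEG      3
PUSH 73  3 73
MUL      219
LOAD 2   219 64
POP      219
PUSH -5  219 -5
DUP      219 -5 -5
DIV      219 1
LOAD 2   219 1 64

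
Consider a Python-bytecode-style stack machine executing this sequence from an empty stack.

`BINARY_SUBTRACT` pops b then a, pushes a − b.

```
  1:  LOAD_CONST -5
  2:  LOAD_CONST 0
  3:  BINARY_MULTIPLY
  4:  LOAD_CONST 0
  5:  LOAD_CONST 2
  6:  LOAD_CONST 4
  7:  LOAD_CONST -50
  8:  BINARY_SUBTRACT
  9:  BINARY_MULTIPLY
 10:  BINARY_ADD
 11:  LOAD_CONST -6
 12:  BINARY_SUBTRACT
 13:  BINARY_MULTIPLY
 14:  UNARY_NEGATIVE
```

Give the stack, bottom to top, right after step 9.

[0, 0, 108]

LOAD_CONST -5   : [-5]
LOAD_CONST 0    : [-5, 0]
BINARY_MULTIPLY : [0]
LOAD_CONST 0    : [0, 0]
LOAD_CONST 2    : [0, 0, 2]
LOAD_CONST 4    : [0, 0, 2, 4]
LOAD_CONST -50  : [0, 0, 2, 4, -50]
BINARY_SUBTRACT : [0, 0, 2, 54]
BINARY_MULTIPLY : [0, 0, 108]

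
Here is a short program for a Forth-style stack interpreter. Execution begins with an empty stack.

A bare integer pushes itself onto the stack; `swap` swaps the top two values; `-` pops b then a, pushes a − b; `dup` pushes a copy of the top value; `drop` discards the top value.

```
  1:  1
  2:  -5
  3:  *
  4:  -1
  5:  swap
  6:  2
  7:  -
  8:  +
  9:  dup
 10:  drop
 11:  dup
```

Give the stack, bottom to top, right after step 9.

1    → 1
-5   → 1 -5
*    → -5
-1   → -5 -1
swap → -1 -5
2    → -1 -5 2
-    → -1 -7
+    → -8
dup  → -8 -8

[-8, -8]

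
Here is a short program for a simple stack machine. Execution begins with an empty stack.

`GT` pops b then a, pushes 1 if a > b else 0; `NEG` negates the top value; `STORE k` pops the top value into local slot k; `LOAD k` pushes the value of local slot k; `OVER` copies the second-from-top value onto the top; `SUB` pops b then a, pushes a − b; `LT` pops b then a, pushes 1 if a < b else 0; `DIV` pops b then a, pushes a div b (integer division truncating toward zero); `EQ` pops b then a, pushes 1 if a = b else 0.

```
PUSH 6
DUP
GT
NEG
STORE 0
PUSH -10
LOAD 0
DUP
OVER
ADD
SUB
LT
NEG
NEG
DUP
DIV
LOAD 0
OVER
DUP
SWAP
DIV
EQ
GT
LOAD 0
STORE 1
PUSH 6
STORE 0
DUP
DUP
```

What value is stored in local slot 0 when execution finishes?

PUSH 6   -> 6
DUP      -> 6 6
GT       -> 0
NEG      -> 0
STORE 0  -> (empty)
PUSH -10 -> -10
LOAD 0   -> -10 0
DUP      -> -10 0 0
OVER     -> -10 0 0 0
ADD      -> -10 0 0
SUB      -> -10 0
LT       -> 1
NEG      -> -1
NEG      -> 1
DUP      -> 1 1
DIV      -> 1
LOAD 0   -> 1 0
OVER     -> 1 0 1
DUP      -> 1 0 1 1
SWAP     -> 1 0 1 1
DIV      -> 1 0 1
EQ       -> 1 0
GT       -> 1
LOAD 0   -> 1 0
STORE 1  -> 1
PUSH 6   -> 1 6
STORE 0  -> 1
DUP      -> 1 1
DUP      -> 1 1 1

6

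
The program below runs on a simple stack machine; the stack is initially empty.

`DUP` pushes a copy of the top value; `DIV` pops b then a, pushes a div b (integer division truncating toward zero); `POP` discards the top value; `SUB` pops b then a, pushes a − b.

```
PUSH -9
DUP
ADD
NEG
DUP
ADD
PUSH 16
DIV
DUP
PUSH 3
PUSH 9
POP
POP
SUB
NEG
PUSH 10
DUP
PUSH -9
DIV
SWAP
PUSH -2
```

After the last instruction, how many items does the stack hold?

4

PUSH -9 → [-9]
DUP     → [-9, -9]
ADD     → [-18]
NEG     → [18]
DUP     → [18, 18]
ADD     → [36]
PUSH 16 → [36, 16]
DIV     → [2]
DUP     → [2, 2]
PUSH 3  → [2, 2, 3]
PUSH 9  → [2, 2, 3, 9]
POP     → [2, 2, 3]
POP     → [2, 2]
SUB     → [0]
NEG     → [0]
PUSH 10 → [0, 10]
DUP     → [0, 10, 10]
PUSH -9 → [0, 10, 10, -9]
DIV     → [0, 10, -1]
SWAP    → [0, -1, 10]
PUSH -2 → [0, -1, 10, -2]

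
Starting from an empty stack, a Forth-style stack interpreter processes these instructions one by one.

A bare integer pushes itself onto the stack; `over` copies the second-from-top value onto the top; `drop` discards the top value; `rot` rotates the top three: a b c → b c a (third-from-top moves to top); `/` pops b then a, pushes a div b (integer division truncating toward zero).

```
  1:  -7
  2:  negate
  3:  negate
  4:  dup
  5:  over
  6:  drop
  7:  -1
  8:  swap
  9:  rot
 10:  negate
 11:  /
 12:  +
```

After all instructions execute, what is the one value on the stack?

-7      [-7]
negate  [7]
negate  [-7]
dup     [-7, -7]
over    [-7, -7, -7]
drop    [-7, -7]
-1      [-7, -7, -1]
swap    [-7, -1, -7]
rot     [-1, -7, -7]
negate  [-1, -7, 7]
/       [-1, -1]
+       [-2]

-2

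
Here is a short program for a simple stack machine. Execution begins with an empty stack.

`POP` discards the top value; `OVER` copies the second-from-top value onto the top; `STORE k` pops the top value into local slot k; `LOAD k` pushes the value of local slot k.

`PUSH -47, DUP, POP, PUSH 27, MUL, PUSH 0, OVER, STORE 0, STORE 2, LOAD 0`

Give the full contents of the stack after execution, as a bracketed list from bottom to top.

PUSH -47 → [-47]
DUP      → [-47, -47]
POP      → [-47]
PUSH 27  → [-47, 27]
MUL      → [-1269]
PUSH 0   → [-1269, 0]
OVER     → [-1269, 0, -1269]
STORE 0  → [-1269, 0]
STORE 2  → [-1269]
LOAD 0   → [-1269, -1269]

[-1269, -1269]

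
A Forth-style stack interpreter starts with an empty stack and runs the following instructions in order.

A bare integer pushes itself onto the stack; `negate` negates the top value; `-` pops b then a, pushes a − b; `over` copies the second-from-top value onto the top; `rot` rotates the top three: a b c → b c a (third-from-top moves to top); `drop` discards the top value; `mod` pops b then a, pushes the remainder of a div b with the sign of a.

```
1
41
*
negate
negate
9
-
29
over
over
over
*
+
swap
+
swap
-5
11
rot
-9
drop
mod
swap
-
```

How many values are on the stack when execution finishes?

2

1      → [1]
41     → [1, 41]
*      → [41]
negate → [-41]
negate → [41]
9      → [41, 9]
-      → [32]
29     → [32, 29]
over   → [32, 29, 32]
over   → [32, 29, 32, 29]
over   → [32, 29, 32, 29, 32]
*      → [32, 29, 32, 928]
+      → [32, 29, 960]
swap   → [32, 960, 29]
+      → [32, 989]
swap   → [989, 32]
-5     → [989, 32, -5]
11     → [989, 32, -5, 11]
rot    → [989, -5, 11, 32]
-9     → [989, -5, 11, 32, -9]
drop   → [989, -5, 11, 32]
mod    → [989, -5, 11]
swap   → [989, 11, -5]
-      → [989, 16]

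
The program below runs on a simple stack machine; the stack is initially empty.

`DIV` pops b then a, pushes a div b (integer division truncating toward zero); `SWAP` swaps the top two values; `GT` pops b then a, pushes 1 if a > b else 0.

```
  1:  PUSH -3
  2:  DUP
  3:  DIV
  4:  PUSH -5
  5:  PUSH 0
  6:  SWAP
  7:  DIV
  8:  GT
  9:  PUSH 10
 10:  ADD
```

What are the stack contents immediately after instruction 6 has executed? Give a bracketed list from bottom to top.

PUSH -3 : [-3]
DUP     : [-3, -3]
DIV     : [1]
PUSH -5 : [1, -5]
PUSH 0  : [1, -5, 0]
SWAP    : [1, 0, -5]

[1, 0, -5]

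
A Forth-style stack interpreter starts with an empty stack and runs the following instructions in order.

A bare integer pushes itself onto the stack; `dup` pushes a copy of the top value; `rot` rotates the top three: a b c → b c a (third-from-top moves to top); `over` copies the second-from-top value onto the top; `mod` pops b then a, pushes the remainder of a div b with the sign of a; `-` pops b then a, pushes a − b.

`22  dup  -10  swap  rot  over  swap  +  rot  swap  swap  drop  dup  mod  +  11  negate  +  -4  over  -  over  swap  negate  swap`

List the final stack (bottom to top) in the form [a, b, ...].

[11, 15, 11]

22     -> [22]
dup    -> [22, 22]
-10    -> [22, 22, -10]
swap   -> [22, -10, 22]
rot    -> [-10, 22, 22]
over   -> [-10, 22, 22, 22]
swap   -> [-10, 22, 22, 22]
+      -> [-10, 22, 44]
rot    -> [22, 44, -10]
swap   -> [22, -10, 44]
swap   -> [22, 44, -10]
drop   -> [22, 44]
dup    -> [22, 44, 44]
mod    -> [22, 0]
+      -> [22]
11     -> [22, 11]
negate -> [22, -11]
+      -> [11]
-4     -> [11, -4]
over   -> [11, -4, 11]
-      -> [11, -15]
over   -> [11, -15, 11]
swap   -> [11, 11, -15]
negate -> [11, 11, 15]
swap   -> [11, 15, 11]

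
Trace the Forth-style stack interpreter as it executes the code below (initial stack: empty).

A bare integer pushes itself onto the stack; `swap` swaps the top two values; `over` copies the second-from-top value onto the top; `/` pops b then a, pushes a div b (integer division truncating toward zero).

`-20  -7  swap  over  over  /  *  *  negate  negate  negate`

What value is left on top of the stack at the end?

-20    : -20
-7     : -20 -7
swap   : -7 -20
over   : -7 -20 -7
over   : -7 -20 -7 -20
/      : -7 -20 0
*      : -7 0
*      : 0
negate : 0
negate : 0
negate : 0

0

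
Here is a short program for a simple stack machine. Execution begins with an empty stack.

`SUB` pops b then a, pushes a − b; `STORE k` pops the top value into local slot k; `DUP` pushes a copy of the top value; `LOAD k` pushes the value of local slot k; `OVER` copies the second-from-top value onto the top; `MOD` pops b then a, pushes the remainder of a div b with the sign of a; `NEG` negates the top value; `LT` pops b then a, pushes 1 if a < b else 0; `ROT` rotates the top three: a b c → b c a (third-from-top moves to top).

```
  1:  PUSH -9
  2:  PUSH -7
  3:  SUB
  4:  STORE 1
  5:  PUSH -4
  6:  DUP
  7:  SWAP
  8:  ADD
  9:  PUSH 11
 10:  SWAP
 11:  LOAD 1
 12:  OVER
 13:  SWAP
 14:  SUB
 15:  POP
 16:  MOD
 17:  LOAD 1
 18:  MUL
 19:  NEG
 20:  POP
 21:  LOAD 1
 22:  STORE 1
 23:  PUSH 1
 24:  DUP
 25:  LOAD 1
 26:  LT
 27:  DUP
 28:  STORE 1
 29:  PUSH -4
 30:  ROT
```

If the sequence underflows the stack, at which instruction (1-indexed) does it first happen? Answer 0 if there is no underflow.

0

PUSH -9  [-9]
PUSH -7  [-9, -7]
SUB      [-2]
STORE 1  []
PUSH -4  [-4]
DUP      [-4, -4]
SWAP     [-4, -4]
ADD      [-8]
PUSH 11  [-8, 11]
SWAP     [11, -8]
LOAD 1   [11, -8, -2]
OVER     [11, -8, -2, -8]
SWAP     [11, -8, -8, -2]
SUB      [11, -8, -6]
POP      [11, -8]
MOD      [3]
LOAD 1   [3, -2]
MUL      [-6]
NEG      [6]
POP      []
LOAD 1   [-2]
STORE 1  []
PUSH 1   [1]
DUP      [1, 1]
LOAD 1   [1, 1, -2]
LT       [1, 0]
DUP      [1, 0, 0]
STORE 1  [1, 0]
PUSH -4  [1, 0, -4]
ROT      [0, -4, 1]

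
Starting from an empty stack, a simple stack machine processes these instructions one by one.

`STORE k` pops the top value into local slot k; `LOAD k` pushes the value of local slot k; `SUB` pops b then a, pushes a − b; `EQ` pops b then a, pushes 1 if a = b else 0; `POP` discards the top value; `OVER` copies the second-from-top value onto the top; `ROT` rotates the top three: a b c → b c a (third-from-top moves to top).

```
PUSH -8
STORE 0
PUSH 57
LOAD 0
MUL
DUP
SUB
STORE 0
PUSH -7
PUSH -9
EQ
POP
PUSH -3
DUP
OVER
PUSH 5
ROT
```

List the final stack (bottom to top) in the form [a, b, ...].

PUSH -8 -> -8
STORE 0 -> (empty)
PUSH 57 -> 57
LOAD 0  -> 57 -8
MUL     -> -456
DUP     -> -456 -456
SUB     -> 0
STORE 0 -> (empty)
PUSH -7 -> -7
PUSH -9 -> -7 -9
EQ      -> 0
POP     -> (empty)
PUSH -3 -> -3
DUP     -> -3 -3
OVER    -> -3 -3 -3
PUSH 5  -> -3 -3 -3 5
ROT     -> -3 -3 5 -3

[-3, -3, 5, -3]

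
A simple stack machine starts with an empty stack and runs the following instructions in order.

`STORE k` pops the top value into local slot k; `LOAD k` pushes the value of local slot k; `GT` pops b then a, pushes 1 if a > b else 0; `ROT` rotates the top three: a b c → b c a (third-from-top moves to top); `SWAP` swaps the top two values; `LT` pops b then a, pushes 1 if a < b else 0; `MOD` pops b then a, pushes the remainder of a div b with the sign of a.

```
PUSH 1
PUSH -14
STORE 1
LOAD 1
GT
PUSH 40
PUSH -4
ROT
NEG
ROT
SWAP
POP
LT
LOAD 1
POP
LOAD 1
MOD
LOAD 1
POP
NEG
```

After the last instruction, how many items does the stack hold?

1

PUSH 1   : 1
PUSH -14 : 1 -14
STORE 1  : 1
LOAD 1   : 1 -14
GT       : 1
PUSH 40  : 1 40
PUSH -4  : 1 40 -4
ROT      : 40 -4 1
NEG      : 40 -4 -1
ROT      : -4 -1 40
SWAP     : -4 40 -1
POP      : -4 40
LT       : 1
LOAD 1   : 1 -14
POP      : 1
LOAD 1   : 1 -14
MOD      : 1
LOAD 1   : 1 -14
POP      : 1
NEG      : -1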